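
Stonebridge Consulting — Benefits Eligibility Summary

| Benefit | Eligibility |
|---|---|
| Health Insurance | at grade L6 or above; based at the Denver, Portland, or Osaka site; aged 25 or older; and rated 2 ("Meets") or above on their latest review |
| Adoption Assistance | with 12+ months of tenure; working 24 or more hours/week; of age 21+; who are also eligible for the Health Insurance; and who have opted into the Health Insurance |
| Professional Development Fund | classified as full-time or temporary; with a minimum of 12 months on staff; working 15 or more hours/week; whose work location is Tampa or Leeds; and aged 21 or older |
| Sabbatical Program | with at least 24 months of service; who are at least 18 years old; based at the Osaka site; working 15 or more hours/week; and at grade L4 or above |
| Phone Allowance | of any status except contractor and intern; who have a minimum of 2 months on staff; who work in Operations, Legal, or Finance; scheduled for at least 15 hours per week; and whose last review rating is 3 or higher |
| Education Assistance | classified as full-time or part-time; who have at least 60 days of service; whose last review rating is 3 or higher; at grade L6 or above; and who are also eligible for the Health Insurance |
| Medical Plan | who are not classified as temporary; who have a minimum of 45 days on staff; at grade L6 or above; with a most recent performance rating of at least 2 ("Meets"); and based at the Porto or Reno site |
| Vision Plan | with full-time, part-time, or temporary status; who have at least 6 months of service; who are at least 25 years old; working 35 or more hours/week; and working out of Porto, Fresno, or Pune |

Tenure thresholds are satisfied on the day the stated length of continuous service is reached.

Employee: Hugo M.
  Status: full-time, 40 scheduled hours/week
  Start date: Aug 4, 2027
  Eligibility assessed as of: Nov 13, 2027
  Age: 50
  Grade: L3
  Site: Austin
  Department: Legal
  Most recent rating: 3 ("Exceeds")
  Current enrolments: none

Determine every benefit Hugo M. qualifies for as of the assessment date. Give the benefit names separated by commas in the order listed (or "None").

Service from Aug 4, 2027 to Nov 13, 2027: 101 days.
Health Insurance — grade L3 < L6 ✗ → not eligible.
Adoption Assistance — service 101 days < 12 months (≈360 days) ✗ → not eligible.
Professional Development Fund — status full-time ✓; service 101 days < 12 months (≈360 days) ✗ → not eligible.
Sabbatical Program — service 101 days < 24 months (≈720 days) ✗ → not eligible.
Phone Allowance — status full-time ✓ (not excluded); service 101 days ≥ 2 months (≈60 days) ✓; dept Legal ✓; 40 hrs/wk ≥ 15 ✓; rating 3 ≥ 3 ✓ → eligible.
Education Assistance — status full-time ✓; service 101 days ≥ 60 days ✓; rating 3 ≥ 3 ✓; grade L3 < L6 ✗ → not eligible.
Medical Plan — status full-time ✓ (not excluded); service 101 days ≥ 45 days ✓; grade L3 < L6 ✗ → not eligible.
Vision Plan — status full-time ✓; service 101 days < 6 months (≈180 days) ✗ → not eligible.

Phone Allowance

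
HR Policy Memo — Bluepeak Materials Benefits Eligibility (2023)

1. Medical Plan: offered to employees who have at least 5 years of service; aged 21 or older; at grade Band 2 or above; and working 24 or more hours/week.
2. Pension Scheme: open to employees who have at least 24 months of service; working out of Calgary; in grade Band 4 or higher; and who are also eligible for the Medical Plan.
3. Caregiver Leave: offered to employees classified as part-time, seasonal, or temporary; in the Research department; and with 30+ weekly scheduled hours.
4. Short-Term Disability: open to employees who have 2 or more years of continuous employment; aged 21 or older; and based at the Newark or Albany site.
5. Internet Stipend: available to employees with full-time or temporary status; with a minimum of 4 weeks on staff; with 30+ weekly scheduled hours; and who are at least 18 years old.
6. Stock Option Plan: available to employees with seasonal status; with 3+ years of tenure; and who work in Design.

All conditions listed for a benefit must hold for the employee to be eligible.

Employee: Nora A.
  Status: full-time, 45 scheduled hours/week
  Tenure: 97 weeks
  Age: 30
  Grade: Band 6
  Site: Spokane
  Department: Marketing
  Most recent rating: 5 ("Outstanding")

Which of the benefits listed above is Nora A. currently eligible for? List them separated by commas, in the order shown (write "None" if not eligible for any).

Medical Plan — service 97 weeks < 5 years (≈1825 days) ✗ → not eligible.
Pension Scheme — service 97 weeks < 24 months (≈720 days) ✗ → not eligible.
Caregiver Leave — status full-time ✗ (requires part-time, seasonal, or temporary) → not eligible.
Short-Term Disability — service 97 weeks < 2 years (≈730 days) ✗ → not eligible.
Internet Stipend — status full-time ✓; service 97 weeks ≥ 4 weeks ✓; 45 hrs/wk ≥ 30 ✓; age 30 ≥ 18 ✓ → eligible.
Stock Option Plan — status full-time ✗ (requires seasonal) → not eligible.

Internet Stipend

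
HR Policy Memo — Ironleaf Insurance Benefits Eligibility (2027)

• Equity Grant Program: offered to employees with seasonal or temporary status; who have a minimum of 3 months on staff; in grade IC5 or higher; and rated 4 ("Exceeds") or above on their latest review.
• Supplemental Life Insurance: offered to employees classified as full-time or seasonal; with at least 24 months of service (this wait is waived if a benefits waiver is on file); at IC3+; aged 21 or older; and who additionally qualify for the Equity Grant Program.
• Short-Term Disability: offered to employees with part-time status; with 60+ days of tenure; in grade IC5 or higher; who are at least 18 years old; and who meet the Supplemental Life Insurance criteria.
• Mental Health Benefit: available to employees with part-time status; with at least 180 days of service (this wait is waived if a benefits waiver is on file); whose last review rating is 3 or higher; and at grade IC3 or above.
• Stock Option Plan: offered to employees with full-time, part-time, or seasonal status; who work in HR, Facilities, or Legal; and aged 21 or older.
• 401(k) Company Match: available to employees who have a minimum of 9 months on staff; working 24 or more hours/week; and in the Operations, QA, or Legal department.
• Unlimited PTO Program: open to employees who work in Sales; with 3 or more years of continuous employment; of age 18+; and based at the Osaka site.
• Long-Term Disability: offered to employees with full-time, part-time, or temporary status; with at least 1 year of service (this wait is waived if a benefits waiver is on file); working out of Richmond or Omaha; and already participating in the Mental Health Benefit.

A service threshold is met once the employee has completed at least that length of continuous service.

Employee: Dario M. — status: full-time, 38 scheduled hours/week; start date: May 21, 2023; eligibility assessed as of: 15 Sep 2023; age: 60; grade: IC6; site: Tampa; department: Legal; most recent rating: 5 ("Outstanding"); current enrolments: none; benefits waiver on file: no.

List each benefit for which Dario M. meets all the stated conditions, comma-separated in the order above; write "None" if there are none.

Service from May 21, 2023 to 15 Sep 2023: 117 days.
Equity Grant Program — status full-time ✗ (requires seasonal or temporary) → not eligible.
Supplemental Life Insurance — status full-time ✓; no waiver, service 117 days < 24 months (≈720 days) ✗ → not eligible.
Short-Term Disability — status full-time ✗ (requires part-time) → not eligible.
Mental Health Benefit — status full-time ✗ (requires part-time) → not eligible.
Stock Option Plan — status full-time ✓; dept Legal ✓; age 60 ≥ 21 ✓ → eligible.
401(k) Company Match — service 117 days < 9 months (≈270 days) ✗ → not eligible.
Unlimited PTO Program — dept Legal ✗ → not eligible.
Long-Term Disability — status full-time ✓; no waiver, service 117 days < 1 year (≈365 days) ✗ → not eligible.

Stock Option Plan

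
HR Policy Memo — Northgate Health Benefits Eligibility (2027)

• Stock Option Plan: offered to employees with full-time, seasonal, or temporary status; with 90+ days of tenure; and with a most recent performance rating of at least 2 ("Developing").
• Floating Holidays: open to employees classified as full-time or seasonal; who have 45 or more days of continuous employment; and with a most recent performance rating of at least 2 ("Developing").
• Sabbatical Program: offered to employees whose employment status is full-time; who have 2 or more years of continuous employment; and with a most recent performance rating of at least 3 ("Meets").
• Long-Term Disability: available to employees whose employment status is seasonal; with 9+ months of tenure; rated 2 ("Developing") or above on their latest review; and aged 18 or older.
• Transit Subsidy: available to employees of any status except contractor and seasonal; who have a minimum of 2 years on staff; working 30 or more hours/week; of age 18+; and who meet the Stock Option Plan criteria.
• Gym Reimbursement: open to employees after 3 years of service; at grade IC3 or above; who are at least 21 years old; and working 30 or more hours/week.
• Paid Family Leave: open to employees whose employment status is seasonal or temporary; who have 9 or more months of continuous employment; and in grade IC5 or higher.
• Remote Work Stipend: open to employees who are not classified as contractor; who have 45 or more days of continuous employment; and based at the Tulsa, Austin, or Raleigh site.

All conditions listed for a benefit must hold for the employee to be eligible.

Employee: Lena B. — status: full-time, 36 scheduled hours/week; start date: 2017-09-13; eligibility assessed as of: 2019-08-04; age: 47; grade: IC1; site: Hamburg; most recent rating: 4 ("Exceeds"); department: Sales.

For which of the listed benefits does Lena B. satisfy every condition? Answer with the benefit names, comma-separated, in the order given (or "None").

Service from 2017-09-13 to 2019-08-04: 690 days.
Stock Option Plan — status full-time ✓; service 690 days ≥ 90 days ✓; rating 4 ≥ 2 ✓ → eligible.
Floating Holidays — status full-time ✓; service 690 days ≥ 45 days ✓; rating 4 ≥ 2 ✓ → eligible.
Sabbatical Program — status full-time ✓; service 690 days < 2 years (≈730 days) ✗ → not eligible.
Long-Term Disability — status full-time ✗ (requires seasonal) → not eligible.
Transit Subsidy — status full-time ✓ (not excluded); service 690 days < 2 years (≈730 days) ✗ → not eligible.
Gym Reimbursement — service 690 days < 3 years (≈1095 days) ✗ → not eligible.
Paid Family Leave — status full-time ✗ (requires seasonal or temporary) → not eligible.
Remote Work Stipend — status full-time ✓ (not excluded); service 690 days ≥ 45 days ✓; site Hamburg ✗ (not Tulsa, Austin, or Raleigh) → not eligible.

Stock Option Plan, Floating Holidays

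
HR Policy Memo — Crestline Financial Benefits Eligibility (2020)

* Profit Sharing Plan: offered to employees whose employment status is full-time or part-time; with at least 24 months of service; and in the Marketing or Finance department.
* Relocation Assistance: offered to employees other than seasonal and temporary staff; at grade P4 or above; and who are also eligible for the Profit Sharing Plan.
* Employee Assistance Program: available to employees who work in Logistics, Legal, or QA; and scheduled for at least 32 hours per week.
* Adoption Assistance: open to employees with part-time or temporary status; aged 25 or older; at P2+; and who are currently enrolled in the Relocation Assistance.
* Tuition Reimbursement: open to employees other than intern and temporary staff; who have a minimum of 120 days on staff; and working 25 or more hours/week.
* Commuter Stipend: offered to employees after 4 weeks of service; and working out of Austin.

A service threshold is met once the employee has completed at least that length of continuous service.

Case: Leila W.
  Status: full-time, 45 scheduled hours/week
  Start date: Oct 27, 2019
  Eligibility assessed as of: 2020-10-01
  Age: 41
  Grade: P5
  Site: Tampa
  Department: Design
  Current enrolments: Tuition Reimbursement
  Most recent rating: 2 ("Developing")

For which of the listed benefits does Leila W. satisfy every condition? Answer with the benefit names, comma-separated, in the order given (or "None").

Tuition Reimbursement

Service from Oct 27, 2019 to 2020-10-01: 340 days.
Profit Sharing Plan — status full-time ✓; service 340 days < 24 months (≈720 days) ✗ → not eligible.
Relocation Assistance — status full-time ✓ (not excluded); grade P5 ≥ P4 ✓; not eligible for Profit Sharing Plan ✗ → not eligible.
Employee Assistance Program — dept Design ✗ → not eligible.
Adoption Assistance — status full-time ✗ (requires part-time or temporary) → not eligible.
Tuition Reimbursement — status full-time ✓ (not excluded); service 340 days ≥ 120 days ✓; 45 hrs/wk ≥ 25 ✓ → eligible.
Commuter Stipend — service 340 days ≥ 4 weeks (≈28 days) ✓; site Tampa ✗ (not Austin) → not eligible.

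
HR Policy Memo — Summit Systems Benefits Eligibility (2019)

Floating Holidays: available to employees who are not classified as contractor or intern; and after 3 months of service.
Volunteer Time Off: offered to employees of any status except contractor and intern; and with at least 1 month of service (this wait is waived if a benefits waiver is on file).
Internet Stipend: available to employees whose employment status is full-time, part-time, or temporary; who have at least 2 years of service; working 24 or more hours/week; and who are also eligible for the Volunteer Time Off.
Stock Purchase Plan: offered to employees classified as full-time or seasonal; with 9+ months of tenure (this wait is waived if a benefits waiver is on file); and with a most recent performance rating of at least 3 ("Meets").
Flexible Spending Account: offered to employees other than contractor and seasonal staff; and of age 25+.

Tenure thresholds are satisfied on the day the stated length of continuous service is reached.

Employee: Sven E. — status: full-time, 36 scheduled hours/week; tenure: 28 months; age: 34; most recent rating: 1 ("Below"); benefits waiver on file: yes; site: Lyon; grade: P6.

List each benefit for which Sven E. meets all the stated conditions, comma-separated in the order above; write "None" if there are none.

Floating Holidays, Volunteer Time Off, Internet Stipend, Flexible Spending Account

Floating Holidays — status full-time ✓ (not excluded); service 28 months ≥ 3 months ✓ → eligible.
Volunteer Time Off — status full-time ✓ (not excluded); benefits waiver on file ✓ → eligible.
Internet Stipend — status full-time ✓; service 28 months ≥ 2 years (≈730 days) ✓; 36 hrs/wk ≥ 24 ✓; eligible for Volunteer Time Off ✓ → eligible.
Stock Purchase Plan — status full-time ✓; benefits waiver on file ✓; rating 1 < 3 ✗ → not eligible.
Flexible Spending Account — status full-time ✓ (not excluded); age 34 ≥ 25 ✓ → eligible.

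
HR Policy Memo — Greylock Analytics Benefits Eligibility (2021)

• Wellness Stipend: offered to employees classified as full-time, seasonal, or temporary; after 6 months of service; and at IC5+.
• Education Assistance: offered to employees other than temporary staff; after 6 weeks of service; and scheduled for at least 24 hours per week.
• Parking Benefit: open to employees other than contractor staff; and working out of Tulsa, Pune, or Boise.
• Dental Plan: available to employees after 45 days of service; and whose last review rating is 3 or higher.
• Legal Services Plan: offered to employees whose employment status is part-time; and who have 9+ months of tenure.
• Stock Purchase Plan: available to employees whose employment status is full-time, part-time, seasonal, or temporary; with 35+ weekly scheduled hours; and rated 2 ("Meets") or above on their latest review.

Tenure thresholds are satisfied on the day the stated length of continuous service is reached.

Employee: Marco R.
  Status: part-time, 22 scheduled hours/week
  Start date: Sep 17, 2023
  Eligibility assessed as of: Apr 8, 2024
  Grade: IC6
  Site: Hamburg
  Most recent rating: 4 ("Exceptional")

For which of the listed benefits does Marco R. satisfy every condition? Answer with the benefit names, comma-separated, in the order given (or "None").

Service from Sep 17, 2023 to Apr 8, 2024: 204 days.
Wellness Stipend — status part-time ✗ (requires full-time, seasonal, or temporary) → not eligible.
Education Assistance — status part-time ✓ (not excluded); service 204 days ≥ 6 weeks (≈42 days) ✓; 22 hrs/wk < 24 ✗ → not eligible.
Parking Benefit — status part-time ✓ (not excluded); site Hamburg ✗ (not Tulsa, Pune, or Boise) → not eligible.
Dental Plan — service 204 days ≥ 45 days ✓; rating 4 ≥ 3 ✓ → eligible.
Legal Services Plan — status part-time ✓; service 204 days < 9 months (≈270 days) ✗ → not eligible.
Stock Purchase Plan — status part-time ✓; 22 hrs/wk < 35 ✗ → not eligible.

Dental Plan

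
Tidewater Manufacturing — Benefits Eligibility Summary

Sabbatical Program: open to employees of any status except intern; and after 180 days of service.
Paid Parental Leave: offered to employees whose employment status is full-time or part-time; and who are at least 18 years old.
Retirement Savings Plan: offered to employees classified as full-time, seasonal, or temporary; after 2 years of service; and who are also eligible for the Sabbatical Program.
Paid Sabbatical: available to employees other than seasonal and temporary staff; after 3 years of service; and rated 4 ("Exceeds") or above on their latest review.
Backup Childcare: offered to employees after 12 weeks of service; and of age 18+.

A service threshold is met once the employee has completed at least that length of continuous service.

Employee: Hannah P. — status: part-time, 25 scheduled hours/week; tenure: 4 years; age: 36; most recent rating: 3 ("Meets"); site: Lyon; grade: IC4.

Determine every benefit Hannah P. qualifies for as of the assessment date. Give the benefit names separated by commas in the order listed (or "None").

Sabbatical Program, Paid Parental Leave, Backup Childcare

Sabbatical Program — status part-time ✓ (not excluded); service 4 years ≥ 180 days ✓ → eligible.
Paid Parental Leave — status part-time ✓; age 36 ≥ 18 ✓ → eligible.
Retirement Savings Plan — status part-time ✗ (requires full-time, seasonal, or temporary) → not eligible.
Paid Sabbatical — status part-time ✓ (not excluded); service 4 years ≥ 3 years ✓; rating 3 < 4 ✗ → not eligible.
Backup Childcare — service 4 years ≥ 12 weeks (≈84 days) ✓; age 36 ≥ 18 ✓ → eligible.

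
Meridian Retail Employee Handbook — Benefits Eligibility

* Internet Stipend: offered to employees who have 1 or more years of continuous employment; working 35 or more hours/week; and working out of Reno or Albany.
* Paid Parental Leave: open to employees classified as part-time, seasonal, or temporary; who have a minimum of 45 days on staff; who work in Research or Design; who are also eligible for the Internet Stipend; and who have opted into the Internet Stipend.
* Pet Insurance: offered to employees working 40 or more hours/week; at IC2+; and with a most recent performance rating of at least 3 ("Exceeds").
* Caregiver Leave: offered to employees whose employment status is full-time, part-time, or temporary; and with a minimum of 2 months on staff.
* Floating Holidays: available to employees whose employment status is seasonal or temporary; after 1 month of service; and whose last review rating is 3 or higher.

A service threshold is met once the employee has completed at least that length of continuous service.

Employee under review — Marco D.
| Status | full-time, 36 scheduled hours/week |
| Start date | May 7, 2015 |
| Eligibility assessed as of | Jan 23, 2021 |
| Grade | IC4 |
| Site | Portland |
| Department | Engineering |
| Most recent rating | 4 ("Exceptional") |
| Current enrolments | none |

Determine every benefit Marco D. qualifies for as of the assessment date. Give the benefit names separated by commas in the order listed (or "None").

Service from May 7, 2015 to Jan 23, 2021: 2088 days.
Internet Stipend — service 2088 days ≥ 1 year (≈365 days) ✓; 36 hrs/wk ≥ 35 ✓; site Portland ✗ (not Reno or Albany) → not eligible.
Paid Parental Leave — status full-time ✗ (requires part-time, seasonal, or temporary) → not eligible.
Pet Insurance — 36 hrs/wk < 40 ✗ → not eligible.
Caregiver Leave — status full-time ✓; service 2088 days ≥ 2 months (≈60 days) ✓ → eligible.
Floating Holidays — status full-time ✗ (requires seasonal or temporary) → not eligible.

Caregiver Leave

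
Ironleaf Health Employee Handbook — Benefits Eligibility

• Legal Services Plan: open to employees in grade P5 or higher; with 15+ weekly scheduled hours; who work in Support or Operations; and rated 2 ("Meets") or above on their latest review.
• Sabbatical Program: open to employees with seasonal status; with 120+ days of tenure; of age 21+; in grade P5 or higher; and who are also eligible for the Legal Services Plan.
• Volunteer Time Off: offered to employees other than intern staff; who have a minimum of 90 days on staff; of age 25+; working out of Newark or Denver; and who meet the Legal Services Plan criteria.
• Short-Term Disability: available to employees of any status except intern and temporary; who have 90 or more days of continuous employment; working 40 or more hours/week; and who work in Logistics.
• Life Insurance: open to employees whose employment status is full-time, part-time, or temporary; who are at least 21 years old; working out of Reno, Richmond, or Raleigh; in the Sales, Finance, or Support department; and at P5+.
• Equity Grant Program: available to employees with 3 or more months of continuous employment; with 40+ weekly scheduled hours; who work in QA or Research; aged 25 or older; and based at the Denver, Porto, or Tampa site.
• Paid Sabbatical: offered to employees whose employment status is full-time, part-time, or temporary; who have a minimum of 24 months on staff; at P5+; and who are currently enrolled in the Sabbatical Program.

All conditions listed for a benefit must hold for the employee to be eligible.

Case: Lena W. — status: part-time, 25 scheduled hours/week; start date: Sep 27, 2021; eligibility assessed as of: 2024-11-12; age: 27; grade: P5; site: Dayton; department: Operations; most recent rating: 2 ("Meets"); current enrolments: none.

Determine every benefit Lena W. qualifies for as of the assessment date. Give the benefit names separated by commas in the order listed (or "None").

Legal Services Plan

Service from Sep 27, 2021 to 2024-11-12: 1142 days.
Legal Services Plan — grade P5 ≥ P5 ✓; 25 hrs/wk ≥ 15 ✓; dept Operations ✓; rating 2 ≥ 2 ✓ → eligible.
Sabbatical Program — status part-time ✗ (requires seasonal) → not eligible.
Volunteer Time Off — status part-time ✓ (not excluded); service 1142 days ≥ 90 days ✓; age 27 ≥ 25 ✓; site Dayton ✗ (not Newark or Denver) → not eligible.
Short-Term Disability — status part-time ✓ (not excluded); service 1142 days ≥ 90 days ✓; 25 hrs/wk < 40 ✗ → not eligible.
Life Insurance — status part-time ✓; age 27 ≥ 21 ✓; site Dayton ✗ (not Reno, Richmond, or Raleigh) → not eligible.
Equity Grant Program — service 1142 days ≥ 3 months (≈90 days) ✓; 25 hrs/wk < 40 ✗ → not eligible.
Paid Sabbatical — status part-time ✓; service 1142 days ≥ 24 months (≈720 days) ✓; grade P5 ≥ P5 ✓; not enrolled in Sabbatical Program ✗ → not eligible.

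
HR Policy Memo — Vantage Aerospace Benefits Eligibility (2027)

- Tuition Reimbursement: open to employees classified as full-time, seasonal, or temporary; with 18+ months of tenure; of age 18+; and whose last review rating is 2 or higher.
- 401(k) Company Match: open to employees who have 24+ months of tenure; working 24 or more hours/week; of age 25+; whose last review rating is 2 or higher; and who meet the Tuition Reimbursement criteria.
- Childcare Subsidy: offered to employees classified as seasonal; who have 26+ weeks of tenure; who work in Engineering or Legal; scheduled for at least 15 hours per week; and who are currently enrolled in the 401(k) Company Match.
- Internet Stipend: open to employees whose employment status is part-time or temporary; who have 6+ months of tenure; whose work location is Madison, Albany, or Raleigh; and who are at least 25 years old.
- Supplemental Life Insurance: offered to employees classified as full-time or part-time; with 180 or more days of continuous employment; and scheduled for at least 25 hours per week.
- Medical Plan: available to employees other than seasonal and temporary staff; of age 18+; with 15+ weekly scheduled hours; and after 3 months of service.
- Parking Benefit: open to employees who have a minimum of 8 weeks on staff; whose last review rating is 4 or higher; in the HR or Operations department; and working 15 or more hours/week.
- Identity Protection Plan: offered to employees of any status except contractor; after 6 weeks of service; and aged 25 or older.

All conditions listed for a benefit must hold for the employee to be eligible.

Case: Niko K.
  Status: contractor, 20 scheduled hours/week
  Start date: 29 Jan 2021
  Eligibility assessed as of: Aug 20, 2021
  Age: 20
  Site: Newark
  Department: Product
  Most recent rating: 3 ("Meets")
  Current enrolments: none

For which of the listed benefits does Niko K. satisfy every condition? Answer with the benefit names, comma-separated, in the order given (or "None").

Medical Plan

Service from 29 Jan 2021 to Aug 20, 2021: 203 days.
Tuition Reimbursement — status contractor ✗ (requires full-time, seasonal, or temporary) → not eligible.
401(k) Company Match — service 203 days < 24 months (≈720 days) ✗ → not eligible.
Childcare Subsidy — status contractor ✗ (requires seasonal) → not eligible.
Internet Stipend — status contractor ✗ (requires part-time or temporary) → not eligible.
Supplemental Life Insurance — status contractor ✗ (requires full-time or part-time) → not eligible.
Medical Plan — status contractor ✓ (not excluded); age 20 ≥ 18 ✓; 20 hrs/wk ≥ 15 ✓; service 203 days ≥ 3 months (≈90 days) ✓ → eligible.
Parking Benefit — service 203 days ≥ 8 weeks (≈56 days) ✓; rating 3 < 4 ✗ → not eligible.
Identity Protection Plan — status contractor ✗ (excluded) → not eligible.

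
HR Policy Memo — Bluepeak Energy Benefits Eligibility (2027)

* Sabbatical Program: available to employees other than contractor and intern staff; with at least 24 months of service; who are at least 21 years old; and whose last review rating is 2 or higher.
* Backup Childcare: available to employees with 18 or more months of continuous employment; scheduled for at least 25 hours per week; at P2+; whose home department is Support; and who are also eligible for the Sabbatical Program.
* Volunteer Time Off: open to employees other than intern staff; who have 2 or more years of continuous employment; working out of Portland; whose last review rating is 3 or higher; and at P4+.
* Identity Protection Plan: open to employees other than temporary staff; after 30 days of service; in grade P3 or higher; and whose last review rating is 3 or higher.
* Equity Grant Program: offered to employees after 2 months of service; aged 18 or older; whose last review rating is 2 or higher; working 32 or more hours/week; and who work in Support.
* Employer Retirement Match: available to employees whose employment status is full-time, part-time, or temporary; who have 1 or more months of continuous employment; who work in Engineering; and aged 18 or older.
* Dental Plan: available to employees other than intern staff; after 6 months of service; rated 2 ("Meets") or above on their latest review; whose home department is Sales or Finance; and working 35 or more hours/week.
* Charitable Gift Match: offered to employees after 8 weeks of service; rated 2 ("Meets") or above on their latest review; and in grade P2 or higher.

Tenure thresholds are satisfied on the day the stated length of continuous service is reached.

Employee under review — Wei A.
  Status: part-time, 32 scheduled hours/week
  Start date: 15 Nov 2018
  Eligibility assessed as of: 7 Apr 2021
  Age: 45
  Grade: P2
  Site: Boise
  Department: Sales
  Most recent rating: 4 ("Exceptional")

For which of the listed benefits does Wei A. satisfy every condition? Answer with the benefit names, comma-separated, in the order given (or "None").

Sabbatical Program, Charitable Gift Match

Service from 15 Nov 2018 to 7 Apr 2021: 874 days.
Sabbatical Program — status part-time ✓ (not excluded); service 874 days ≥ 24 months (≈720 days) ✓; age 45 ≥ 21 ✓; rating 4 ≥ 2 ✓ → eligible.
Backup Childcare — service 874 days ≥ 18 months (≈540 days) ✓; 32 hrs/wk ≥ 25 ✓; grade P2 ≥ P2 ✓; dept Sales ✗ → not eligible.
Volunteer Time Off — status part-time ✓ (not excluded); service 874 days ≥ 2 years (≈730 days) ✓; site Boise ✗ (not Portland) → not eligible.
Identity Protection Plan — status part-time ✓ (not excluded); service 874 days ≥ 30 days ✓; grade P2 < P3 ✗ → not eligible.
Equity Grant Program — service 874 days ≥ 2 months (≈60 days) ✓; age 45 ≥ 18 ✓; rating 4 ≥ 2 ✓; 32 hrs/wk ≥ 32 ✓; dept Sales ✗ → not eligible.
Employer Retirement Match — status part-time ✓; service 874 days ≥ 1 month (≈30 days) ✓; dept Sales ✗ → not eligible.
Dental Plan — status part-time ✓ (not excluded); service 874 days ≥ 6 months (≈180 days) ✓; rating 4 ≥ 2 ✓; dept Sales ✓; 32 hrs/wk < 35 ✗ → not eligible.
Charitable Gift Match — service 874 days ≥ 8 weeks (≈56 days) ✓; rating 4 ≥ 2 ✓; grade P2 ≥ P2 ✓ → eligible.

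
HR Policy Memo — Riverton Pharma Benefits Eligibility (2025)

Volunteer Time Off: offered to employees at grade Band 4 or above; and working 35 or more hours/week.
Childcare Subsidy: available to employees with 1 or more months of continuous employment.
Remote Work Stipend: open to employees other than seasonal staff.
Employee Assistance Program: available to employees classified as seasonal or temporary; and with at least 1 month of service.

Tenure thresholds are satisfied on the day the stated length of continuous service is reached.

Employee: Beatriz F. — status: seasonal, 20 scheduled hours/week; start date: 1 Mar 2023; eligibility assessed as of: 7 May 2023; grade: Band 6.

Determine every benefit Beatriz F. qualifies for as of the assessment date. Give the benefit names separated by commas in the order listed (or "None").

Childcare Subsidy, Employee Assistance Program

Service from 1 Mar 2023 to 7 May 2023: 67 days.
Volunteer Time Off — grade Band 6 ≥ Band 4 ✓; 20 hrs/wk < 35 ✗ → not eligible.
Childcare Subsidy — service 67 days ≥ 1 month (≈30 days) ✓ → eligible.
Remote Work Stipend — status seasonal ✗ (excluded) → not eligible.
Employee Assistance Program — status seasonal ✓; service 67 days ≥ 1 month (≈30 days) ✓ → eligible.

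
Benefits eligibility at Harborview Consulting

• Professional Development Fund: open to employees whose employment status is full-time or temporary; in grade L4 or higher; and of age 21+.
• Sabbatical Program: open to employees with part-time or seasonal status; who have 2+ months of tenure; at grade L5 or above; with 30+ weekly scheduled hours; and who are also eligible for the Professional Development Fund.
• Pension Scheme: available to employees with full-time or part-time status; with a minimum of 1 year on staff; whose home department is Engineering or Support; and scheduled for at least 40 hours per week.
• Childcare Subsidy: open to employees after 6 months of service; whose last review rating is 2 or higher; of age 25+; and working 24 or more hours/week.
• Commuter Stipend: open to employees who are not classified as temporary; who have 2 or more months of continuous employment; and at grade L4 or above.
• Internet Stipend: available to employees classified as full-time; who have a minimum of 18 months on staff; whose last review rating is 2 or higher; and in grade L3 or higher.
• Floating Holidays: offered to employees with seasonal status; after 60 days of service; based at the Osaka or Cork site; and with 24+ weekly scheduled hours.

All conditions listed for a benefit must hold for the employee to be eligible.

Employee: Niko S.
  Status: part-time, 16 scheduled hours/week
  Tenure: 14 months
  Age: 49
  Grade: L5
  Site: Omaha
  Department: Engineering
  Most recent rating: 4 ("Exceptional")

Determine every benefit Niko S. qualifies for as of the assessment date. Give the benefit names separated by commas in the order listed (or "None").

Commuter Stipend

Professional Development Fund — status part-time ✗ (requires full-time or temporary) → not eligible.
Sabbatical Program — status part-time ✓; service 14 months ≥ 2 months ✓; grade L5 ≥ L5 ✓; 16 hrs/wk < 30 ✗ → not eligible.
Pension Scheme — status part-time ✓; service 14 months ≥ 1 year (≈365 days) ✓; dept Engineering ✓; 16 hrs/wk < 40 ✗ → not eligible.
Childcare Subsidy — service 14 months ≥ 6 months ✓; rating 4 ≥ 2 ✓; age 49 ≥ 25 ✓; 16 hrs/wk < 24 ✗ → not eligible.
Commuter Stipend — status part-time ✓ (not excluded); service 14 months ≥ 2 months ✓; grade L5 ≥ L4 ✓ → eligible.
Internet Stipend — status part-time ✗ (requires full-time) → not eligible.
Floating Holidays — status part-time ✗ (requires seasonal) → not eligible.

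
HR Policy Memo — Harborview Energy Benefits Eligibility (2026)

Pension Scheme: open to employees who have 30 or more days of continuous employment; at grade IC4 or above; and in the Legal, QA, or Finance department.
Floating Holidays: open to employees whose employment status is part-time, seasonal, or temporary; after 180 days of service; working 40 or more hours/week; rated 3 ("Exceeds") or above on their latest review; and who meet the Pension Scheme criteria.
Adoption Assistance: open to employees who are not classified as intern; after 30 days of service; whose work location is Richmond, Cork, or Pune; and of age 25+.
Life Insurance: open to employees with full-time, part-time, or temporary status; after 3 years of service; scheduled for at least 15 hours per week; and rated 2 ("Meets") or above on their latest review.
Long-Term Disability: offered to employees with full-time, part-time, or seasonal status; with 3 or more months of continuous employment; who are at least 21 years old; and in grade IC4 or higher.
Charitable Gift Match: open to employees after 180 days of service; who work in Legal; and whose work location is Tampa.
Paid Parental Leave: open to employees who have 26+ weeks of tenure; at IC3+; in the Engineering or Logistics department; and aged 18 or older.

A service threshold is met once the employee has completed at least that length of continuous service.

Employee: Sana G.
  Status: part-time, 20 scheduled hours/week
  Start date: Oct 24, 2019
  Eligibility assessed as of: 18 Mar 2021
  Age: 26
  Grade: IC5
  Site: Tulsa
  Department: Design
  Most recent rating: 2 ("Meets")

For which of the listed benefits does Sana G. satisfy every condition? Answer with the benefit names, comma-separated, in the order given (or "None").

Long-Term Disability

Service from Oct 24, 2019 to 18 Mar 2021: 511 days.
Pension Scheme — service 511 days ≥ 30 days ✓; grade IC5 ≥ IC4 ✓; dept Design ✗ → not eligible.
Floating Holidays — status part-time ✓; service 511 days ≥ 180 days ✓; 20 hrs/wk < 40 ✗ → not eligible.
Adoption Assistance — status part-time ✓ (not excluded); service 511 days ≥ 30 days ✓; site Tulsa ✗ (not Richmond, Cork, or Pune) → not eligible.
Life Insurance — status part-time ✓; service 511 days < 3 years (≈1095 days) ✗ → not eligible.
Long-Term Disability — status part-time ✓; service 511 days ≥ 3 months (≈90 days) ✓; age 26 ≥ 21 ✓; grade IC5 ≥ IC4 ✓ → eligible.
Charitable Gift Match — service 511 days ≥ 180 days ✓; dept Design ✗ → not eligible.
Paid Parental Leave — service 511 days ≥ 26 weeks (≈182 days) ✓; grade IC5 ≥ IC3 ✓; dept Design ✗ → not eligible.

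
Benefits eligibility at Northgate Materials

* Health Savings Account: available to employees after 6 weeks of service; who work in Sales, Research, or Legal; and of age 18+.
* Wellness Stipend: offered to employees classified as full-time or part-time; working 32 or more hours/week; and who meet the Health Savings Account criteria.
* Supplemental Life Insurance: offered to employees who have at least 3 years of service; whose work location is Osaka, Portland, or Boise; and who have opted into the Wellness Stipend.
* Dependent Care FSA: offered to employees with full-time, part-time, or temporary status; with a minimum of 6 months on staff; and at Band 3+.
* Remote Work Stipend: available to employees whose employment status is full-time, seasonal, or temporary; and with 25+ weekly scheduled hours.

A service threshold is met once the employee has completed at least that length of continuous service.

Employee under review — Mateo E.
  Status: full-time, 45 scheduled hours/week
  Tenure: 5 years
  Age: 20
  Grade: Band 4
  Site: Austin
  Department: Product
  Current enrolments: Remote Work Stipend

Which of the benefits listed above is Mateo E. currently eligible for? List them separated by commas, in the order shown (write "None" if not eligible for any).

Health Savings Account — service 5 years ≥ 6 weeks (≈42 days) ✓; dept Product ✗ → not eligible.
Wellness Stipend — status full-time ✓; 45 hrs/wk ≥ 32 ✓; not eligible for Health Savings Account ✗ → not eligible.
Supplemental Life Insurance — service 5 years ≥ 3 years ✓; site Austin ✗ (not Osaka, Portland, or Boise) → not eligible.
Dependent Care FSA — status full-time ✓; service 5 years ≥ 6 months (≈180 days) ✓; grade Band 4 ≥ Band 3 ✓ → eligible.
Remote Work Stipend — status full-time ✓; 45 hrs/wk ≥ 25 ✓ → eligible.

Dependent Care FSA, Remote Work Stipend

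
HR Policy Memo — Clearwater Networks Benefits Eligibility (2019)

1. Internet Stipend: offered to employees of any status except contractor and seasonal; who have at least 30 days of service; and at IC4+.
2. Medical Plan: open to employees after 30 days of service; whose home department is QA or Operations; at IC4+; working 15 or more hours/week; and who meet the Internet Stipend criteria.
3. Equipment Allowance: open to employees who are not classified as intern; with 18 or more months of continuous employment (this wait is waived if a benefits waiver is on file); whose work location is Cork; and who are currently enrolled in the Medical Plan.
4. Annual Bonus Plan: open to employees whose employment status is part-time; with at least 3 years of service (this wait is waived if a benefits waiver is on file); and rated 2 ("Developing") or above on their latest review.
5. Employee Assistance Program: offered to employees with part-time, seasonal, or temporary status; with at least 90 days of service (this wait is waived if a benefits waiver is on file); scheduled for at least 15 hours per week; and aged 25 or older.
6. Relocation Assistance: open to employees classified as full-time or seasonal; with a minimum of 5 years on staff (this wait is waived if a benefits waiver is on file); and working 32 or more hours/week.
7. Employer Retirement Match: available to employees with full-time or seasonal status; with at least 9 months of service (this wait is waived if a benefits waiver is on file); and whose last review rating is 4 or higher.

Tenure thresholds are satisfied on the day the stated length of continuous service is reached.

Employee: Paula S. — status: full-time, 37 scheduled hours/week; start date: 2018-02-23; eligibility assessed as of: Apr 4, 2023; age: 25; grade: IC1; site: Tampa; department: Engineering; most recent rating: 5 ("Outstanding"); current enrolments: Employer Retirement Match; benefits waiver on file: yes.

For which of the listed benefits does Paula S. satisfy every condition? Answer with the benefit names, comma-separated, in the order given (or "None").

Relocation Assistance, Employer Retirement Match

Service from 2018-02-23 to Apr 4, 2023: 1866 days.
Internet Stipend — status full-time ✓ (not excluded); service 1866 days ≥ 30 days ✓; grade IC1 < IC4 ✗ → not eligible.
Medical Plan — service 1866 days ≥ 30 days ✓; dept Engineering ✗ → not eligible.
Equipment Allowance — status full-time ✓ (not excluded); benefits waiver on file ✓; site Tampa ✗ (not Cork) → not eligible.
Annual Bonus Plan — status full-time ✗ (requires part-time) → not eligible.
Employee Assistance Program — status full-time ✗ (requires part-time, seasonal, or temporary) → not eligible.
Relocation Assistance — status full-time ✓; benefits waiver on file ✓; 37 hrs/wk ≥ 32 ✓ → eligible.
Employer Retirement Match — status full-time ✓; benefits waiver on file ✓; rating 5 ≥ 4 ✓ → eligible.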